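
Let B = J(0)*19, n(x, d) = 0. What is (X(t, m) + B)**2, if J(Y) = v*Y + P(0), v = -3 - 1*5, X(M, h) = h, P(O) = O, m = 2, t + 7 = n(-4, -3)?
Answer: 4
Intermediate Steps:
t = -7 (t = -7 + 0 = -7)
v = -8 (v = -3 - 5 = -8)
J(Y) = -8*Y (J(Y) = -8*Y + 0 = -8*Y)
B = 0 (B = -8*0*19 = 0*19 = 0)
(X(t, m) + B)**2 = (2 + 0)**2 = 2**2 = 4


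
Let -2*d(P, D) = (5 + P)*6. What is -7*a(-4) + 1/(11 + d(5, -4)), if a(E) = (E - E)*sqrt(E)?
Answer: -1/19 ≈ -0.052632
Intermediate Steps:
d(P, D) = -15 - 3*P (d(P, D) = -(5 + P)*6/2 = -(30 + 6*P)/2 = -15 - 3*P)
a(E) = 0 (a(E) = 0*sqrt(E) = 0)
-7*a(-4) + 1/(11 + d(5, -4)) = -7*0 + 1/(11 + (-15 - 3*5)) = 0 + 1/(11 + (-15 - 15)) = 0 + 1/(11 - 30) = 0 + 1/(-19) = 0 - 1/19 = -1/19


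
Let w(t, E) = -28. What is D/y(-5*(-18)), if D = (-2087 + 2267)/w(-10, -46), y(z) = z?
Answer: -1/14 ≈ -0.071429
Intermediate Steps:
D = -45/7 (D = (-2087 + 2267)/(-28) = 180*(-1/28) = -45/7 ≈ -6.4286)
D/y(-5*(-18)) = -45/(7*((-5*(-18)))) = -45/7/90 = -45/7*1/90 = -1/14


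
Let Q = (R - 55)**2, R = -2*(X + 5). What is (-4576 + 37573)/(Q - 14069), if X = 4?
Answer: -32997/8740 ≈ -3.7754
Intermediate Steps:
R = -18 (R = -2*(4 + 5) = -2*9 = -18)
Q = 5329 (Q = (-18 - 55)**2 = (-73)**2 = 5329)
(-4576 + 37573)/(Q - 14069) = (-4576 + 37573)/(5329 - 14069) = 32997/(-8740) = 32997*(-1/8740) = -32997/8740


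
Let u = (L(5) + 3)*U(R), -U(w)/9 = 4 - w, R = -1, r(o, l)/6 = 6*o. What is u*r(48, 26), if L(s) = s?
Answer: -622080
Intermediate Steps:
r(o, l) = 36*o (r(o, l) = 6*(6*o) = 36*o)
U(w) = -36 + 9*w (U(w) = -9*(4 - w) = -36 + 9*w)
u = -360 (u = (5 + 3)*(-36 + 9*(-1)) = 8*(-36 - 9) = 8*(-45) = -360)
u*r(48, 26) = -12960*48 = -360*1728 = -622080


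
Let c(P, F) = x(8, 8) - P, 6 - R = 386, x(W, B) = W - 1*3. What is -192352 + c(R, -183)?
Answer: -191967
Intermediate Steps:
x(W, B) = -3 + W (x(W, B) = W - 3 = -3 + W)
R = -380 (R = 6 - 1*386 = 6 - 386 = -380)
c(P, F) = 5 - P (c(P, F) = (-3 + 8) - P = 5 - P)
-192352 + c(R, -183) = -192352 + (5 - 1*(-380)) = -192352 + (5 + 380) = -192352 + 385 = -191967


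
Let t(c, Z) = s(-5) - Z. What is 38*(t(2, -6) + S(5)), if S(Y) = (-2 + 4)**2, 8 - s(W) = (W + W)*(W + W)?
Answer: -3116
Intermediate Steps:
s(W) = 8 - 4*W**2 (s(W) = 8 - (W + W)*(W + W) = 8 - 2*W*2*W = 8 - 4*W**2)
S(Y) = 4 (S(Y) = 2**2 = 4)
t(c, Z) = -92 - Z (t(c, Z) = (8 - 4*(-5)**2) - Z = (8 - 4*25) - Z = (8 - 100) - Z = -92 - Z)
38*(t(2, -6) + S(5)) = 38*((-92 - 1*(-6)) + 4) = 38*((-92 + 6) + 4) = 38*(-86 + 4) = 38*(-82) = -3116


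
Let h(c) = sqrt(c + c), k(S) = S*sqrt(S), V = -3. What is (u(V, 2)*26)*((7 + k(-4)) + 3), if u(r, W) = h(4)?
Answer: sqrt(2)*(520 - 416*I) ≈ 735.39 - 588.31*I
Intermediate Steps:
k(S) = S**(3/2)
h(c) = sqrt(2)*sqrt(c) (h(c) = sqrt(2*c) = sqrt(2)*sqrt(c))
u(r, W) = 2*sqrt(2) (u(r, W) = sqrt(2)*sqrt(4) = sqrt(2)*2 = 2*sqrt(2))
(u(V, 2)*26)*((7 + k(-4)) + 3) = ((2*sqrt(2))*26)*((7 + (-4)**(3/2)) + 3) = (52*sqrt(2))*((7 - 8*I) + 3) = (52*sqrt(2))*(10 - 8*I) = 52*sqrt(2)*(10 - 8*I)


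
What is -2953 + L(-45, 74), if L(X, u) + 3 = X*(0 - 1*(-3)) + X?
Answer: -3136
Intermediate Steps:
L(X, u) = -3 + 4*X (L(X, u) = -3 + (X*(0 - 1*(-3)) + X) = -3 + (X*(0 + 3) + X) = -3 + (X*3 + X) = -3 + (3*X + X) = -3 + 4*X)
-2953 + L(-45, 74) = -2953 + (-3 + 4*(-45)) = -2953 + (-3 - 180) = -2953 - 183 = -3136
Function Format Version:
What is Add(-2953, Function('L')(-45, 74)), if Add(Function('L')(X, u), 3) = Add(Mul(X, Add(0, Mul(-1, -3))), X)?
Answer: -3136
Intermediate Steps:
Function('L')(X, u) = Add(-3, Mul(4, X)) (Function('L')(X, u) = Add(-3, Add(Mul(X, Add(0, Mul(-1, -3))), X)) = Add(-3, Add(Mul(X, Add(0, 3)), X)) = Add(-3, Add(Mul(X, 3), X)) = Add(-3, Add(Mul(3, X), X)) = Add(-3, Mul(4, X)))
Add(-2953, Function('L')(-45, 74)) = Add(-2953, Add(-3, Mul(4, -45))) = Add(-2953, Add(-3, -180)) = Add(-2953, -183) = -3136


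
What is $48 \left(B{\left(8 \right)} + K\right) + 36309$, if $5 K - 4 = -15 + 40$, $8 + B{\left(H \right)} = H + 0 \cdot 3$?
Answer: $\frac{182937}{5} \approx 36587.0$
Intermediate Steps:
$B{\left(H \right)} = -8 + H$ ($B{\left(H \right)} = -8 + \left(H + 0 \cdot 3\right) = -8 + \left(H + 0\right) = -8 + H$)
$K = \frac{29}{5}$ ($K = \frac{4}{5} + \frac{-15 + 40}{5} = \frac{4}{5} + \frac{1}{5} \cdot 25 = \frac{4}{5} + 5 = \frac{29}{5} \approx 5.8$)
$48 \left(B{\left(8 \right)} + K\right) + 36309 = 48 \left(\left(-8 + 8\right) + \frac{29}{5}\right) + 36309 = 48 \left(0 + \frac{29}{5}\right) + 36309 = 48 \cdot \frac{29}{5} + 36309 = \frac{1392}{5} + 36309 = \frac{182937}{5}$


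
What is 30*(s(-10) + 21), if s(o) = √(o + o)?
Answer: 630 + 60*I*√5 ≈ 630.0 + 134.16*I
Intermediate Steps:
s(o) = √2*√o (s(o) = √(2*o) = √2*√o)
30*(s(-10) + 21) = 30*(√2*√(-10) + 21) = 30*(√2*(I*√10) + 21) = 30*(2*I*√5 + 21) = 30*(21 + 2*I*√5) = 630 + 60*I*√5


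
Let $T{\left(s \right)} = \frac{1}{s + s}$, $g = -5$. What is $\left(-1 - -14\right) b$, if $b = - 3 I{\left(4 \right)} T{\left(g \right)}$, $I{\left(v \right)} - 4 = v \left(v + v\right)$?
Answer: $\frac{702}{5} \approx 140.4$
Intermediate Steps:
$I{\left(v \right)} = 4 + 2 v^{2}$ ($I{\left(v \right)} = 4 + v \left(v + v\right) = 4 + v 2 v = 4 + 2 v^{2}$)
$T{\left(s \right)} = \frac{1}{2 s}$
$b = \frac{54}{5}$ ($b = - 3 \left(4 + 2 \cdot 4^{2}\right) \frac{1}{2 \left(-5\right)} = - 3 \left(4 + 2 \cdot 16\right) \frac{1}{2} \left(- \frac{1}{5}\right) = - 3 \left(4 + 32\right) \left(- \frac{1}{10}\right) = \left(-3\right) 36 \left(- \frac{1}{10}\right) = \left(-108\right) \left(- \frac{1}{10}\right) = \frac{54}{5} \approx 10.8$)
$\left(-1 - -14\right) b = \left(-1 - -14\right) \frac{54}{5} = \left(-1 + 14\right) \frac{54}{5} = 13 \cdot \frac{54}{5} = \frac{702}{5}$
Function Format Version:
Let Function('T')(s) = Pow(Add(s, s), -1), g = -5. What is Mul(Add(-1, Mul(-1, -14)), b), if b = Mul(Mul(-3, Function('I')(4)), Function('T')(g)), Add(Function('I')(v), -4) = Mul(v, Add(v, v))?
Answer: Rational(702, 5) ≈ 140.40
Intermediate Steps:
Function('I')(v) = Add(4, Mul(2, Pow(v, 2))) (Function('I')(v) = Add(4, Mul(v, Add(v, v))) = Add(4, Mul(v, Mul(2, v))) = Add(4, Mul(2, Pow(v, 2))))
Function('T')(s) = Mul(Rational(1, 2), Pow(s, -1)) (Function('T')(s) = Pow(Mul(2, s), -1) = Mul(Rational(1, 2), Pow(s, -1)))
b = Rational(54, 5) (b = Mul(Mul(-3, Add(4, Mul(2, Pow(4, 2)))), Mul(Rational(1, 2), Pow(-5, -1))) = Mul(Mul(-3, Add(4, Mul(2, 16))), Mul(Rational(1, 2), Rational(-1, 5))) = Mul(Mul(-3, Add(4, 32)), Rational(-1, 10)) = Mul(Mul(-3, 36), Rational(-1, 10)) = Mul(-108, Rational(-1, 10)) = Rational(54, 5) ≈ 10.800)
Mul(Add(-1, Mul(-1, -14)), b) = Mul(Add(-1, Mul(-1, -14)), Rational(54, 5)) = Mul(Add(-1, 14), Rational(54, 5)) = Mul(13, Rational(54, 5)) = Rational(702, 5)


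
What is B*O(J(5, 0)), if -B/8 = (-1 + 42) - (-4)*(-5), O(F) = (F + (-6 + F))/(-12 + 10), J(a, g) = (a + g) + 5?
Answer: 1176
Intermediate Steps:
J(a, g) = 5 + a + g
O(F) = 3 - F (O(F) = (-6 + 2*F)/(-2) = (-6 + 2*F)*(-½) = 3 - F)
B = -168 (B = -8*((-1 + 42) - (-4)*(-5)) = -8*(41 - 1*20) = -8*(41 - 20) = -8*21 = -168)
B*O(J(5, 0)) = -168*(3 - (5 + 5 + 0)) = -168*(3 - 1*10) = -168*(3 - 10) = -168*(-7) = 1176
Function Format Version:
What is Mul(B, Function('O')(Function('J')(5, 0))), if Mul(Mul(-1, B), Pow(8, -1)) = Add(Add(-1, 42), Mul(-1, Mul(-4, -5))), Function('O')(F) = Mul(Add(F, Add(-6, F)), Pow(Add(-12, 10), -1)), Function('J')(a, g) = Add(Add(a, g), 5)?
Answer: 1176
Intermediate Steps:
Function('J')(a, g) = Add(5, a, g)
Function('O')(F) = Add(3, Mul(-1, F)) (Function('O')(F) = Mul(Add(-6, Mul(2, F)), Pow(-2, -1)) = Mul(Add(-6, Mul(2, F)), Rational(-1, 2)) = Add(3, Mul(-1, F)))
B = -168 (B = Mul(-8, Add(Add(-1, 42), Mul(-1, Mul(-4, -5)))) = Mul(-8, Add(41, Mul(-1, 20))) = Mul(-8, Add(41, -20)) = Mul(-8, 21) = -168)
Mul(B, Function('O')(Function('J')(5, 0))) = Mul(-168, Add(3, Mul(-1, Add(5, 5, 0)))) = Mul(-168, Add(3, Mul(-1, 10))) = Mul(-168, Add(3, -10)) = Mul(-168, -7) = 1176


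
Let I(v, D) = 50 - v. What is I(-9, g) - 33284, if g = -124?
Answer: -33225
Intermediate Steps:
I(-9, g) - 33284 = (50 - 1*(-9)) - 33284 = (50 + 9) - 33284 = 59 - 33284 = -33225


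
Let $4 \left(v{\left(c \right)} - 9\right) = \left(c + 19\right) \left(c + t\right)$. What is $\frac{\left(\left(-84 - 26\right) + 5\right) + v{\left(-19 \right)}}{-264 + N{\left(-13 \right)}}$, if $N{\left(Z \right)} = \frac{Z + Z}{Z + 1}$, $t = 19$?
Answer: $\frac{576}{1571} \approx 0.36665$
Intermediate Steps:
$v{\left(c \right)} = 9 + \frac{\left(19 + c\right)^{2}}{4}$ ($v{\left(c \right)} = 9 + \frac{\left(c + 19\right) \left(c + 19\right)}{4} = 9 + \frac{\left(19 + c\right) \left(19 + c\right)}{4} = 9 + \frac{\left(19 + c\right)^{2}}{4}$)
$N{\left(Z \right)} = \frac{2 Z}{1 + Z}$
$\frac{\left(\left(-84 - 26\right) + 5\right) + v{\left(-19 \right)}}{-264 + N{\left(-13 \right)}} = \frac{\left(\left(-84 - 26\right) + 5\right) + \left(\frac{397}{4} + \frac{\left(-19\right)^{2}}{4} + \frac{19}{2} \left(-19\right)\right)}{-264 + 2 \left(-13\right) \frac{1}{1 - 13}} = \frac{\left(-110 + 5\right) + \left(\frac{397}{4} + \frac{1}{4} \cdot 361 - \frac{361}{2}\right)}{-264 + 2 \left(-13\right) \frac{1}{-12}} = \frac{-105 + \left(\frac{397}{4} + \frac{361}{4} - \frac{361}{2}\right)}{-264 + 2 \left(-13\right) \left(- \frac{1}{12}\right)} = \frac{-105 + 9}{-264 + \frac{13}{6}} = - \frac{96}{- \frac{1571}{6}} = \left(-96\right) \left(- \frac{6}{1571}\right) = \frac{576}{1571}$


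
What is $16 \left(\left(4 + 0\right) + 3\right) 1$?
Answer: $112$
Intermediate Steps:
$16 \left(\left(4 + 0\right) + 3\right) 1 = 16 \left(4 + 3\right) 1 = 16 \cdot 7 \cdot 1 = 112 \cdot 1 = 112$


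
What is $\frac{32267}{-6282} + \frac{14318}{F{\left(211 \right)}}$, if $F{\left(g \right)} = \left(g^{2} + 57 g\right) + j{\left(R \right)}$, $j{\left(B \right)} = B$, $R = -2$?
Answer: $- \frac{867312053}{177610986} \approx -4.8832$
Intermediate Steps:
$F{\left(g \right)} = -2 + g^{2} + 57 g$ ($F{\left(g \right)} = \left(g^{2} + 57 g\right) - 2 = -2 + g^{2} + 57 g$)
$\frac{32267}{-6282} + \frac{14318}{F{\left(211 \right)}} = \frac{32267}{-6282} + \frac{14318}{-2 + 211^{2} + 57 \cdot 211} = 32267 \left(- \frac{1}{6282}\right) + \frac{14318}{-2 + 44521 + 12027} = - \frac{32267}{6282} + \frac{14318}{56546} = - \frac{32267}{6282} + 14318 \cdot \frac{1}{56546} = - \frac{32267}{6282} + \frac{7159}{28273} = - \frac{867312053}{177610986}$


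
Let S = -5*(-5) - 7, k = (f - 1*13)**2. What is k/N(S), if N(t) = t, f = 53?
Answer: 800/9 ≈ 88.889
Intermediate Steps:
k = 1600 (k = (53 - 1*13)**2 = (53 - 13)**2 = 40**2 = 1600)
S = 18 (S = 25 - 7 = 18)
k/N(S) = 1600/18 = 1600*(1/18) = 800/9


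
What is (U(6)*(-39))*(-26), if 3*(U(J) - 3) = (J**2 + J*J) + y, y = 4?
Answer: 28730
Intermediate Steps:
U(J) = 13/3 + 2*J**2/3 (U(J) = 3 + ((J**2 + J*J) + 4)/3 = 3 + ((J**2 + J**2) + 4)/3 = 3 + (2*J**2 + 4)/3 = 3 + (4 + 2*J**2)/3 = 3 + (4/3 + 2*J**2/3) = 13/3 + 2*J**2/3)
(U(6)*(-39))*(-26) = ((13/3 + (2/3)*6**2)*(-39))*(-26) = ((13/3 + (2/3)*36)*(-39))*(-26) = ((13/3 + 24)*(-39))*(-26) = ((85/3)*(-39))*(-26) = -1105*(-26) = 28730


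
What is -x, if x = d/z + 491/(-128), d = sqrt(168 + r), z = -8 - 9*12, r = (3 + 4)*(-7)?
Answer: 491/128 + sqrt(119)/116 ≈ 3.9300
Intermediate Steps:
r = -49 (r = 7*(-7) = -49)
z = -116 (z = -8 - 108 = -116)
d = sqrt(119) (d = sqrt(168 - 49) = sqrt(119) ≈ 10.909)
x = -491/128 - sqrt(119)/116 (x = sqrt(119)/(-116) + 491/(-128) = sqrt(119)*(-1/116) + 491*(-1/128) = -sqrt(119)/116 - 491/128 = -491/128 - sqrt(119)/116 ≈ -3.9300)
-x = -(-491/128 - sqrt(119)/116) = 491/128 + sqrt(119)/116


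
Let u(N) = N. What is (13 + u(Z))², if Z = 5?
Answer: 324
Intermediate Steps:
(13 + u(Z))² = (13 + 5)² = 18² = 324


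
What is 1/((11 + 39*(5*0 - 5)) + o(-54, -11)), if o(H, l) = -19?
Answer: -1/203 ≈ -0.0049261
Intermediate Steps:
1/((11 + 39*(5*0 - 5)) + o(-54, -11)) = 1/((11 + 39*(5*0 - 5)) - 19) = 1/((11 + 39*(0 - 5)) - 19) = 1/((11 + 39*(-5)) - 19) = 1/((11 - 195) - 19) = 1/(-184 - 19) = 1/(-203) = -1/203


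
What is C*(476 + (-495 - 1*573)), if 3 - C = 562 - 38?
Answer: 308432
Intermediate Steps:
C = -521 (C = 3 - (562 - 38) = 3 - 1*524 = 3 - 524 = -521)
C*(476 + (-495 - 1*573)) = -521*(476 + (-495 - 1*573)) = -521*(476 + (-495 - 573)) = -521*(476 - 1068) = -521*(-592) = 308432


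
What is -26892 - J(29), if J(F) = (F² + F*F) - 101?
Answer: -28473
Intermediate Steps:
J(F) = -101 + 2*F² (J(F) = (F² + F²) - 101 = 2*F² - 101 = -101 + 2*F²)
-26892 - J(29) = -26892 - (-101 + 2*29²) = -26892 - (-101 + 2*841) = -26892 - (-101 + 1682) = -26892 - 1*1581 = -26892 - 1581 = -28473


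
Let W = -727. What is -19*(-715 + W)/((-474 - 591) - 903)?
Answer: -13699/984 ≈ -13.922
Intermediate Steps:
-19*(-715 + W)/((-474 - 591) - 903) = -19*(-715 - 727)/((-474 - 591) - 903) = -(-27398)/(-1065 - 903) = -(-27398)/(-1968) = -(-27398)*(-1)/1968 = -19*721/984 = -13699/984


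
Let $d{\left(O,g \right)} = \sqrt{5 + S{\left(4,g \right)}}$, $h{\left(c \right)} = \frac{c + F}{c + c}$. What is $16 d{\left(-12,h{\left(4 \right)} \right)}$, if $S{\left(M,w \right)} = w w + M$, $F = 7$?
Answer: $2 \sqrt{697} \approx 52.802$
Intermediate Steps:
$S{\left(M,w \right)} = M + w^{2}$ ($S{\left(M,w \right)} = w^{2} + M = M + w^{2}$)
$h{\left(c \right)} = \frac{7 + c}{2 c}$ ($h{\left(c \right)} = \frac{c + 7}{c + c} = \frac{7 + c}{2 c}$)
$d{\left(O,g \right)} = \sqrt{9 + g^{2}}$ ($d{\left(O,g \right)} = \sqrt{5 + \left(4 + g^{2}\right)} = \sqrt{9 + g^{2}}$)
$16 d{\left(-12,h{\left(4 \right)} \right)} = 16 \sqrt{9 + \left(\frac{7 + 4}{2 \cdot 4}\right)^{2}} = 16 \sqrt{9 + \left(\frac{1}{2} \cdot \frac{1}{4} \cdot 11\right)^{2}} = 16 \sqrt{9 + \left(\frac{11}{8}\right)^{2}} = 16 \sqrt{9 + \frac{121}{64}} = 16 \sqrt{\frac{697}{64}} = 16 \frac{\sqrt{697}}{8} = 2 \sqrt{697}$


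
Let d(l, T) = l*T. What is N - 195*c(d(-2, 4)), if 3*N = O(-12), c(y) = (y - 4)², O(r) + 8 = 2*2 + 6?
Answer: -84238/3 ≈ -28079.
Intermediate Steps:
d(l, T) = T*l
O(r) = 2 (O(r) = -8 + (2*2 + 6) = -8 + (4 + 6) = -8 + 10 = 2)
c(y) = (-4 + y)²
N = ⅔ (N = (⅓)*2 = ⅔ ≈ 0.66667)
N - 195*c(d(-2, 4)) = ⅔ - 195*(-4 + 4*(-2))² = ⅔ - 195*(-4 - 8)² = ⅔ - 195*(-12)² = ⅔ - 195*144 = ⅔ - 28080 = -84238/3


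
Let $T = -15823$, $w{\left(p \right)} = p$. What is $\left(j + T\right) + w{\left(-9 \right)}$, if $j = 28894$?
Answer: $13062$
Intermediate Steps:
$\left(j + T\right) + w{\left(-9 \right)} = \left(28894 - 15823\right) - 9 = 13071 - 9 = 13062$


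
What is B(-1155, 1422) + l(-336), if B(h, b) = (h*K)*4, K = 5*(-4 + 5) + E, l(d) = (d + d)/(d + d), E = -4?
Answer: -4619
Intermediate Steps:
l(d) = 1 (l(d) = (2*d)/((2*d)) = (2*d)*(1/(2*d)) = 1)
K = 1 (K = 5*(-4 + 5) - 4 = 5*1 - 4 = 5 - 4 = 1)
B(h, b) = 4*h (B(h, b) = (h*1)*4 = h*4 = 4*h)
B(-1155, 1422) + l(-336) = 4*(-1155) + 1 = -4620 + 1 = -4619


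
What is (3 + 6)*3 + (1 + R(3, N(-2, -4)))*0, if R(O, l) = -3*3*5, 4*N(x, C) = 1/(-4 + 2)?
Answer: 27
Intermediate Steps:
N(x, C) = -⅛ (N(x, C) = 1/(4*(-4 + 2)) = (¼)/(-2) = (¼)*(-½) = -⅛)
R(O, l) = -45 (R(O, l) = -9*5 = -45)
(3 + 6)*3 + (1 + R(3, N(-2, -4)))*0 = (3 + 6)*3 + (1 - 45)*0 = 9*3 - 44*0 = 27 + 0 = 27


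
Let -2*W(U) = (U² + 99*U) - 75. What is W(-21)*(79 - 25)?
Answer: 46251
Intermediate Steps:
W(U) = 75/2 - 99*U/2 - U²/2 (W(U) = -((U² + 99*U) - 75)/2 = -(-75 + U² + 99*U)/2 = 75/2 - 99*U/2 - U²/2)
W(-21)*(79 - 25) = (75/2 - 99/2*(-21) - ½*(-21)²)*(79 - 25) = (75/2 + 2079/2 - ½*441)*54 = (75/2 + 2079/2 - 441/2)*54 = (1713/2)*54 = 46251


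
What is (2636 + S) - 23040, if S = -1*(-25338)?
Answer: 4934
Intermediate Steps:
S = 25338
(2636 + S) - 23040 = (2636 + 25338) - 23040 = 27974 - 23040 = 4934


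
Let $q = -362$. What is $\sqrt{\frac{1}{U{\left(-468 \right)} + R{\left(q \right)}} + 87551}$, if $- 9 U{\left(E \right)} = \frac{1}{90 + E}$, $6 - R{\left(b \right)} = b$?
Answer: $\frac{\sqrt{137222735965227593}}{1251937} \approx 295.89$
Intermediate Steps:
$R{\left(b \right)} = 6 - b$
$U{\left(E \right)} = - \frac{1}{9 \left(90 + E\right)}$
$\sqrt{\frac{1}{U{\left(-468 \right)} + R{\left(q \right)}} + 87551} = \sqrt{\frac{1}{- \frac{1}{810 + 9 \left(-468\right)} + \left(6 - -362\right)} + 87551} = \sqrt{\frac{1}{- \frac{1}{810 - 4212} + \left(6 + 362\right)} + 87551} = \sqrt{\frac{1}{- \frac{1}{-3402} + 368} + 87551} = \sqrt{\frac{1}{\left(-1\right) \left(- \frac{1}{3402}\right) + 368} + 87551} = \sqrt{\frac{1}{\frac{1}{3402} + 368} + 87551} = \sqrt{\frac{1}{\frac{1251937}{3402}} + 87551} = \sqrt{\frac{3402}{1251937} + 87551} = \sqrt{\frac{109608339689}{1251937}} = \frac{\sqrt{137222735965227593}}{1251937}$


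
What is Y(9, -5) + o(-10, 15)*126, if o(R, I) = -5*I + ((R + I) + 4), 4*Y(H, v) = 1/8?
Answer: -266111/32 ≈ -8316.0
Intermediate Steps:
Y(H, v) = 1/32 (Y(H, v) = (¼)/8 = (¼)*(⅛) = 1/32)
o(R, I) = 4 + R - 4*I (o(R, I) = -5*I + ((I + R) + 4) = -5*I + (4 + I + R) = 4 + R - 4*I)
Y(9, -5) + o(-10, 15)*126 = 1/32 + (4 - 10 - 4*15)*126 = 1/32 + (4 - 10 - 60)*126 = 1/32 - 66*126 = 1/32 - 8316 = -266111/32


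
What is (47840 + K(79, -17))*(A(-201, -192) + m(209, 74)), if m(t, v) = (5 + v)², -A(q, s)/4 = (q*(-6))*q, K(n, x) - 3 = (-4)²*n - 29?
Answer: 47893502470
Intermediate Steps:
K(n, x) = -26 + 16*n (K(n, x) = 3 + ((-4)²*n - 29) = 3 + (16*n - 29) = 3 + (-29 + 16*n) = -26 + 16*n)
A(q, s) = 24*q² (A(q, s) = -4*q*(-6)*q = -4*(-6*q)*q = -(-24)*q² = 24*q²)
(47840 + K(79, -17))*(A(-201, -192) + m(209, 74)) = (47840 + (-26 + 16*79))*(24*(-201)² + (5 + 74)²) = (47840 + (-26 + 1264))*(24*40401 + 79²) = (47840 + 1238)*(969624 + 6241) = 49078*975865 = 47893502470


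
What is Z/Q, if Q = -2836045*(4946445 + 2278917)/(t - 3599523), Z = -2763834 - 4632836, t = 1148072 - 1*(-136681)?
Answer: -570719660530/683048392443 ≈ -0.83555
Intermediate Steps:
t = 1284753 (t = 1148072 + 136681 = 1284753)
Z = -7396670
Q = 683048392443/77159 (Q = -2836045*(4946445 + 2278917)/(1284753 - 3599523) = -2836045/((-2314770/7225362)) = -2836045/((-2314770*1/7225362)) = -2836045/(-385795/1204227) = -2836045*(-1204227/385795) = 683048392443/77159 ≈ 8.8525e+6)
Z/Q = -7396670/683048392443/77159 = -7396670*77159/683048392443 = -570719660530/683048392443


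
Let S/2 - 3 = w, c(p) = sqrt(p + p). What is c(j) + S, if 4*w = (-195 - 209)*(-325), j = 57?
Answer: 65656 + sqrt(114) ≈ 65667.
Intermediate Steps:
w = 32825 (w = ((-195 - 209)*(-325))/4 = (-404*(-325))/4 = (1/4)*131300 = 32825)
c(p) = sqrt(2)*sqrt(p) (c(p) = sqrt(2*p) = sqrt(2)*sqrt(p))
S = 65656 (S = 6 + 2*32825 = 6 + 65650 = 65656)
c(j) + S = sqrt(2)*sqrt(57) + 65656 = sqrt(114) + 65656 = 65656 + sqrt(114)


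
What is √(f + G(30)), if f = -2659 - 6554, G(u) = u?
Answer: I*√9183 ≈ 95.828*I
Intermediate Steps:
f = -9213
√(f + G(30)) = √(-9213 + 30) = √(-9183) = I*√9183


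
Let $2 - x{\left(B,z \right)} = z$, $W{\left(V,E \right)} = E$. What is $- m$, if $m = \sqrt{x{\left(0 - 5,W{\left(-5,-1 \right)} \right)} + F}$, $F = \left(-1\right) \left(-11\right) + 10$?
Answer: $- 2 \sqrt{6} \approx -4.899$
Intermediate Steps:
$x{\left(B,z \right)} = 2 - z$
$F = 21$ ($F = 11 + 10 = 21$)
$m = 2 \sqrt{6}$ ($m = \sqrt{\left(2 - -1\right) + 21} = \sqrt{\left(2 + 1\right) + 21} = \sqrt{3 + 21} = \sqrt{24} = 2 \sqrt{6} \approx 4.899$)
$- m = - 2 \sqrt{6}$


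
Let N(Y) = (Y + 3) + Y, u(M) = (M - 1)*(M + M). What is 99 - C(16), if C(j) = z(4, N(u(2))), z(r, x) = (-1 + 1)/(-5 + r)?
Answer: 99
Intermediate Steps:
u(M) = 2*M*(-1 + M) (u(M) = (-1 + M)*(2*M) = 2*M*(-1 + M))
N(Y) = 3 + 2*Y (N(Y) = (3 + Y) + Y = 3 + 2*Y)
z(r, x) = 0 (z(r, x) = 0/(-5 + r) = 0)
C(j) = 0
99 - C(16) = 99 - 1*0 = 99 + 0 = 99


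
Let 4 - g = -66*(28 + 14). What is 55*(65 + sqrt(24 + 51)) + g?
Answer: 6351 + 275*sqrt(3) ≈ 6827.3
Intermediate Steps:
g = 2776 (g = 4 - (-66)*(28 + 14) = 4 - (-66)*42 = 4 - 1*(-2772) = 4 + 2772 = 2776)
55*(65 + sqrt(24 + 51)) + g = 55*(65 + sqrt(24 + 51)) + 2776 = 55*(65 + sqrt(75)) + 2776 = 55*(65 + 5*sqrt(3)) + 2776 = (3575 + 275*sqrt(3)) + 2776 = 6351 + 275*sqrt(3)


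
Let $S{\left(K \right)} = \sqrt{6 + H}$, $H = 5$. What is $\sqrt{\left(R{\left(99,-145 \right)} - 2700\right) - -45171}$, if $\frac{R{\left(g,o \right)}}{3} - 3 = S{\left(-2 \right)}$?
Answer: $\sqrt{42480 + 3 \sqrt{11}} \approx 206.13$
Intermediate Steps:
$S{\left(K \right)} = \sqrt{11}$ ($S{\left(K \right)} = \sqrt{6 + 5} = \sqrt{11}$)
$R{\left(g,o \right)} = 9 + 3 \sqrt{11}$
$\sqrt{\left(R{\left(99,-145 \right)} - 2700\right) - -45171} = \sqrt{\left(\left(9 + 3 \sqrt{11}\right) - 2700\right) - -45171} = \sqrt{\left(-2691 + 3 \sqrt{11}\right) + 45171} = \sqrt{42480 + 3 \sqrt{11}}$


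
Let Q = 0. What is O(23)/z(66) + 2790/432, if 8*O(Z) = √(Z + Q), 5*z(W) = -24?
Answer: 155/24 - 5*√23/192 ≈ 6.3334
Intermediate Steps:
z(W) = -24/5 (z(W) = (⅕)*(-24) = -24/5)
O(Z) = √Z/8 (O(Z) = √(Z + 0)/8 = √Z/8)
O(23)/z(66) + 2790/432 = (√23/8)/(-24/5) + 2790/432 = (√23/8)*(-5/24) + 2790*(1/432) = -5*√23/192 + 155/24 = 155/24 - 5*√23/192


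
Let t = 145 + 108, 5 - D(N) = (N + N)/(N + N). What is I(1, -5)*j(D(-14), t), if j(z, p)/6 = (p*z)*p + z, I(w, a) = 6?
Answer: 9217440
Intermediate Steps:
D(N) = 4 (D(N) = 5 - (N + N)/(N + N) = 5 - 2*N/(2*N) = 5 - 2*N*1/(2*N) = 5 - 1*1 = 5 - 1 = 4)
t = 253
j(z, p) = 6*z + 6*z*p**2 (j(z, p) = 6*((p*z)*p + z) = 6*(z*p**2 + z) = 6*(z + z*p**2) = 6*z + 6*z*p**2)
I(1, -5)*j(D(-14), t) = 6*(6*4*(1 + 253**2)) = 6*(6*4*(1 + 64009)) = 6*(6*4*64010) = 6*1536240 = 9217440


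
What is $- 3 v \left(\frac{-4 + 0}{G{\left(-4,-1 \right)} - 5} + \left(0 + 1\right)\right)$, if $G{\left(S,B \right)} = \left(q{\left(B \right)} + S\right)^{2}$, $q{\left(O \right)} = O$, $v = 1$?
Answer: $- \frac{12}{5} \approx -2.4$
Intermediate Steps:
$G{\left(S,B \right)} = \left(B + S\right)^{2}$
$- 3 v \left(\frac{-4 + 0}{G{\left(-4,-1 \right)} - 5} + \left(0 + 1\right)\right) = - 3 \cdot 1 \left(\frac{-4 + 0}{\left(-1 - 4\right)^{2} - 5} + \left(0 + 1\right)\right) = - 3 \cdot 1 \left(- \frac{4}{\left(-5\right)^{2} - 5} + 1\right) = - 3 \cdot 1 \left(- \frac{4}{25 - 5} + 1\right) = - 3 \cdot 1 \left(- \frac{4}{20} + 1\right) = - 3 \cdot 1 \left(\left(-4\right) \frac{1}{20} + 1\right) = - 3 \cdot 1 \left(- \frac{1}{5} + 1\right) = - 3 \cdot 1 \cdot \frac{4}{5} = \left(-3\right) \frac{4}{5} = - \frac{12}{5}$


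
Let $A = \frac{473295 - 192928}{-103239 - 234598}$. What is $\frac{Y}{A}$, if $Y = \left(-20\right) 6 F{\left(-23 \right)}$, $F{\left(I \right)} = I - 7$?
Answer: $- \frac{1216213200}{280367} \approx -4337.9$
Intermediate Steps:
$F{\left(I \right)} = -7 + I$ ($F{\left(I \right)} = I - 7 = -7 + I$)
$A = - \frac{280367}{337837}$ ($A = \frac{280367}{-337837} = 280367 \left(- \frac{1}{337837}\right) = - \frac{280367}{337837} \approx -0.82989$)
$Y = 3600$ ($Y = \left(-20\right) 6 \left(-7 - 23\right) = \left(-120\right) \left(-30\right) = 3600$)
$\frac{Y}{A} = \frac{3600}{- \frac{280367}{337837}} = 3600 \left(- \frac{337837}{280367}\right) = - \frac{1216213200}{280367}$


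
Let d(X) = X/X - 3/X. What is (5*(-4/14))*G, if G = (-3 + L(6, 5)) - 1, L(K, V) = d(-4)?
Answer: 45/14 ≈ 3.2143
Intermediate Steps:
d(X) = 1 - 3/X
L(K, V) = 7/4 (L(K, V) = (-3 - 4)/(-4) = -¼*(-7) = 7/4)
G = -9/4 (G = (-3 + 7/4) - 1 = -5/4 - 1 = -9/4 ≈ -2.2500)
(5*(-4/14))*G = (5*(-4/14))*(-9/4) = (5*(-4*1/14))*(-9/4) = (5*(-2/7))*(-9/4) = -10/7*(-9/4) = 45/14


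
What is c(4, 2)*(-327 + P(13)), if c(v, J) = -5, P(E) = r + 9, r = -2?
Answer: 1600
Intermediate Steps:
P(E) = 7 (P(E) = -2 + 9 = 7)
c(4, 2)*(-327 + P(13)) = -5*(-327 + 7) = -5*(-320) = 1600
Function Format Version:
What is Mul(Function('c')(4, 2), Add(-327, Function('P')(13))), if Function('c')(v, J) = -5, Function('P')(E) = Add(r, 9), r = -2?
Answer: 1600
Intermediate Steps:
Function('P')(E) = 7 (Function('P')(E) = Add(-2, 9) = 7)
Mul(Function('c')(4, 2), Add(-327, Function('P')(13))) = Mul(-5, Add(-327, 7)) = Mul(-5, -320) = 1600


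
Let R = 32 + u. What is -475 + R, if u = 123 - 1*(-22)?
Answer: -298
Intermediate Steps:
u = 145 (u = 123 + 22 = 145)
R = 177 (R = 32 + 145 = 177)
-475 + R = -475 + 177 = -298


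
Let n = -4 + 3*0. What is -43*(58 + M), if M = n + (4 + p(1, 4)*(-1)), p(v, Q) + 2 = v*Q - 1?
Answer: -2451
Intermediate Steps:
p(v, Q) = -3 + Q*v (p(v, Q) = -2 + (v*Q - 1) = -2 + (Q*v - 1) = -2 + (-1 + Q*v) = -3 + Q*v)
n = -4 (n = -4 + 0 = -4)
M = -1 (M = -4 + (4 + (-3 + 4*1)*(-1)) = -4 + (4 + (-3 + 4)*(-1)) = -4 + (4 + 1*(-1)) = -4 + (4 - 1) = -4 + 3 = -1)
-43*(58 + M) = -43*(58 - 1) = -43*57 = -2451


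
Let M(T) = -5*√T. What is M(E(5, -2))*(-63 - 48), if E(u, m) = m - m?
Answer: 0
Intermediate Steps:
E(u, m) = 0
M(E(5, -2))*(-63 - 48) = (-5*√0)*(-63 - 48) = -5*0*(-111) = 0*(-111) = 0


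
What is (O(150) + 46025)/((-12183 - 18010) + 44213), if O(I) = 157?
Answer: 23091/7010 ≈ 3.2940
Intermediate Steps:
(O(150) + 46025)/((-12183 - 18010) + 44213) = (157 + 46025)/((-12183 - 18010) + 44213) = 46182/(-30193 + 44213) = 46182/14020 = 46182*(1/14020) = 23091/7010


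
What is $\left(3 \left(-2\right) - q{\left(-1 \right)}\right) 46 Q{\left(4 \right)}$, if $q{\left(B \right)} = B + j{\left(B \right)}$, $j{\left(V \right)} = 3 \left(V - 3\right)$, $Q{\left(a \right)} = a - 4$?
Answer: $0$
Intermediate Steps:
$Q{\left(a \right)} = -4 + a$ ($Q{\left(a \right)} = a - 4 = -4 + a$)
$j{\left(V \right)} = -9 + 3 V$ ($j{\left(V \right)} = 3 \left(-3 + V\right) = -9 + 3 V$)
$q{\left(B \right)} = -9 + 4 B$ ($q{\left(B \right)} = B + \left(-9 + 3 B\right) = -9 + 4 B$)
$\left(3 \left(-2\right) - q{\left(-1 \right)}\right) 46 Q{\left(4 \right)} = \left(3 \left(-2\right) - \left(-9 + 4 \left(-1\right)\right)\right) 46 \left(-4 + 4\right) = \left(-6 - \left(-9 - 4\right)\right) 46 \cdot 0 = \left(-6 - -13\right) 46 \cdot 0 = \left(-6 + 13\right) 46 \cdot 0 = 7 \cdot 46 \cdot 0 = 322 \cdot 0 = 0$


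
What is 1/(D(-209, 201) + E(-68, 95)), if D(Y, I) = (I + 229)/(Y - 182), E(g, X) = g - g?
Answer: -391/430 ≈ -0.90930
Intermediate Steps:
E(g, X) = 0
D(Y, I) = (229 + I)/(-182 + Y)
1/(D(-209, 201) + E(-68, 95)) = 1/((229 + 201)/(-182 - 209) + 0) = 1/(430/(-391) + 0) = 1/(-1/391*430 + 0) = 1/(-430/391 + 0) = 1/(-430/391) = -391/430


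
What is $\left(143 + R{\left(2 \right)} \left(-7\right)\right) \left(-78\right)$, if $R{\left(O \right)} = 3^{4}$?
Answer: $33072$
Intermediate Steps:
$R{\left(O \right)} = 81$
$\left(143 + R{\left(2 \right)} \left(-7\right)\right) \left(-78\right) = \left(143 + 81 \left(-7\right)\right) \left(-78\right) = \left(143 - 567\right) \left(-78\right) = \left(-424\right) \left(-78\right) = 33072$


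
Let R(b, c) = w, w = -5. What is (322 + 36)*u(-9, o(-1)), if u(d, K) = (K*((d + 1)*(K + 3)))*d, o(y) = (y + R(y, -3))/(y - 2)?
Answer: 257760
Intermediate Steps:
R(b, c) = -5
o(y) = (-5 + y)/(-2 + y) (o(y) = (y - 5)/(y - 2) = (-5 + y)/(-2 + y))
u(d, K) = K*d*(1 + d)*(3 + K) (u(d, K) = (K*((1 + d)*(3 + K)))*d = (K*(1 + d)*(3 + K))*d = K*d*(1 + d)*(3 + K))
(322 + 36)*u(-9, o(-1)) = (322 + 36)*(((-5 - 1)/(-2 - 1))*(-9)*(3 + (-5 - 1)/(-2 - 1) + 3*(-9) + ((-5 - 1)/(-2 - 1))*(-9))) = 358*((-6/(-3))*(-9)*(3 - 6/(-3) - 27 + (-6/(-3))*(-9))) = 358*(-1/3*(-6)*(-9)*(3 - 1/3*(-6) - 27 - 1/3*(-6)*(-9))) = 358*(2*(-9)*(3 + 2 - 27 + 2*(-9))) = 358*(2*(-9)*(3 + 2 - 27 - 18)) = 358*(2*(-9)*(-40)) = 358*720 = 257760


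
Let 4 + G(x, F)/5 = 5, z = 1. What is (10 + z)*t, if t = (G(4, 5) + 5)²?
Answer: 1100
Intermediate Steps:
G(x, F) = 5 (G(x, F) = -20 + 5*5 = -20 + 25 = 5)
t = 100 (t = (5 + 5)² = 10² = 100)
(10 + z)*t = (10 + 1)*100 = 11*100 = 1100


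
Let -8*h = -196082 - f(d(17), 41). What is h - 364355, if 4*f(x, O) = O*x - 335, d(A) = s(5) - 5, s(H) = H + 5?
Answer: -5437581/16 ≈ -3.3985e+5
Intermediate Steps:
s(H) = 5 + H
d(A) = 5 (d(A) = (5 + 5) - 5 = 10 - 5 = 5)
f(x, O) = -335/4 + O*x/4 (f(x, O) = (O*x - 335)/4 = (-335 + O*x)/4 = -335/4 + O*x/4)
h = 392099/16 (h = -(-196082 - (-335/4 + (¼)*41*5))/8 = -(-196082 - (-335/4 + 205/4))/8 = -(-196082 - 1*(-65/2))/8 = -(-196082 + 65/2)/8 = -⅛*(-392099/2) = 392099/16 ≈ 24506.)
h - 364355 = 392099/16 - 364355 = -5437581/16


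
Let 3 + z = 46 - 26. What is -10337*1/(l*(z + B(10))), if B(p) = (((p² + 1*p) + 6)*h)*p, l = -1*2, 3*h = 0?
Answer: 10337/34 ≈ 304.03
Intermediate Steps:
h = 0 (h = (⅓)*0 = 0)
l = -2
z = 17 (z = -3 + (46 - 26) = -3 + 20 = 17)
B(p) = 0 (B(p) = (((p² + 1*p) + 6)*0)*p = (((p² + p) + 6)*0)*p = (((p + p²) + 6)*0)*p = ((6 + p + p²)*0)*p = 0*p = 0)
-10337*1/(l*(z + B(10))) = -10337*(-1/(2*(17 + 0))) = -10337/(17*(-2)) = -10337/(-34) = -10337*(-1/34) = 10337/34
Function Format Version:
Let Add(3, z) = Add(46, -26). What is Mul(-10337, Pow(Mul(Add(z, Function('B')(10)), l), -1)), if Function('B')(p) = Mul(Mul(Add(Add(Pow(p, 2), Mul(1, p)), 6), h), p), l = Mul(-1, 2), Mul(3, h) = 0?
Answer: Rational(10337, 34) ≈ 304.03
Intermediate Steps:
h = 0 (h = Mul(Rational(1, 3), 0) = 0)
l = -2
z = 17 (z = Add(-3, Add(46, -26)) = Add(-3, 20) = 17)
Function('B')(p) = 0 (Function('B')(p) = Mul(Mul(Add(Add(Pow(p, 2), Mul(1, p)), 6), 0), p) = Mul(Mul(Add(Add(Pow(p, 2), p), 6), 0), p) = Mul(Mul(Add(Add(p, Pow(p, 2)), 6), 0), p) = Mul(Mul(Add(6, p, Pow(p, 2)), 0), p) = Mul(0, p) = 0)
Mul(-10337, Pow(Mul(Add(z, Function('B')(10)), l), -1)) = Mul(-10337, Pow(Mul(Add(17, 0), -2), -1)) = Mul(-10337, Pow(Mul(17, -2), -1)) = Mul(-10337, Pow(-34, -1)) = Mul(-10337, Rational(-1, 34)) = Rational(10337, 34)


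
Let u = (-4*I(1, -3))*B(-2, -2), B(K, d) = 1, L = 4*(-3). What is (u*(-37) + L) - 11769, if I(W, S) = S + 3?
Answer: -11781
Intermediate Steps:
I(W, S) = 3 + S
L = -12
u = 0 (u = -4*(3 - 3)*1 = -4*0*1 = 0*1 = 0)
(u*(-37) + L) - 11769 = (0*(-37) - 12) - 11769 = (0 - 12) - 11769 = -12 - 11769 = -11781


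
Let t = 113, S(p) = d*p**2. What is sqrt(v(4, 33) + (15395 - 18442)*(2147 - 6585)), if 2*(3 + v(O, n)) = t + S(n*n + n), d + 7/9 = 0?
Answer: sqrt(52132294)/2 ≈ 3610.1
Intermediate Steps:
d = -7/9 (d = -7/9 + 0 = -7/9 ≈ -0.77778)
S(p) = -7*p**2/9
v(O, n) = 107/2 - 7*(n + n**2)**2/18 (v(O, n) = -3 + (113 - 7*(n*n + n)**2/9)/2 = -3 + (113 - 7*(n**2 + n)**2/9)/2 = -3 + (113 - 7*(n + n**2)**2/9)/2 = -3 + (113/2 - 7*(n + n**2)**2/18) = 107/2 - 7*(n + n**2)**2/18)
sqrt(v(4, 33) + (15395 - 18442)*(2147 - 6585)) = sqrt((107/2 - 7/18*33**2*(1 + 33)**2) + (15395 - 18442)*(2147 - 6585)) = sqrt((107/2 - 7/18*1089*34**2) - 3047*(-4438)) = sqrt((107/2 - 7/18*1089*1156) + 13522586) = sqrt((107/2 - 489566) + 13522586) = sqrt(-979025/2 + 13522586) = sqrt(26066147/2) = sqrt(52132294)/2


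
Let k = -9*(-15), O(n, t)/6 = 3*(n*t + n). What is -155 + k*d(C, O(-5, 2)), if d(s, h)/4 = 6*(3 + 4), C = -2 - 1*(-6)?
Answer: 22525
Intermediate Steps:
O(n, t) = 18*n + 18*n*t (O(n, t) = 6*(3*(n*t + n)) = 6*(3*(n + n*t)) = 6*(3*n + 3*n*t) = 18*n + 18*n*t)
C = 4 (C = -2 + 6 = 4)
k = 135
d(s, h) = 168 (d(s, h) = 4*(6*(3 + 4)) = 4*(6*7) = 4*42 = 168)
-155 + k*d(C, O(-5, 2)) = -155 + 135*168 = -155 + 22680 = 22525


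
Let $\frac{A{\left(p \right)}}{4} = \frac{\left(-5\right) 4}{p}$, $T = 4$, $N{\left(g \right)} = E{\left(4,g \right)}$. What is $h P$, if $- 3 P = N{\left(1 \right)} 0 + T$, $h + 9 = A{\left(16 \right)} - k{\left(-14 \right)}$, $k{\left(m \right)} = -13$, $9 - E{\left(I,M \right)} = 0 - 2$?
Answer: $\frac{4}{3} \approx 1.3333$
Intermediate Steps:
$E{\left(I,M \right)} = 11$ ($E{\left(I,M \right)} = 9 - \left(0 - 2\right) = 9 - -2 = 9 + 2 = 11$)
$N{\left(g \right)} = 11$
$A{\left(p \right)} = - \frac{80}{p}$ ($A{\left(p \right)} = 4 \frac{\left(-5\right) 4}{p} = 4 \left(- \frac{20}{p}\right) = - \frac{80}{p}$)
$h = -1$ ($h = -9 - \left(-13 + \frac{80}{16}\right) = -9 + \left(\left(-80\right) \frac{1}{16} + 13\right) = -9 + \left(-5 + 13\right) = -9 + 8 = -1$)
$P = - \frac{4}{3}$ ($P = - \frac{11 \cdot 0 + 4}{3} = - \frac{0 + 4}{3} = \left(- \frac{1}{3}\right) 4 = - \frac{4}{3} \approx -1.3333$)
$h P = \left(-1\right) \left(- \frac{4}{3}\right) = \frac{4}{3}$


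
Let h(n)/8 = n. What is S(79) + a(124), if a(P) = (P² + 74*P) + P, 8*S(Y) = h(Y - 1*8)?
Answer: 24747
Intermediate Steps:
h(n) = 8*n
S(Y) = -8 + Y (S(Y) = (8*(Y - 1*8))/8 = (8*(Y - 8))/8 = (8*(-8 + Y))/8 = (-64 + 8*Y)/8 = -8 + Y)
a(P) = P² + 75*P
S(79) + a(124) = (-8 + 79) + 124*(75 + 124) = 71 + 124*199 = 71 + 24676 = 24747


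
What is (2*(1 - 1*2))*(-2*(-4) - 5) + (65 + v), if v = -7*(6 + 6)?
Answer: -25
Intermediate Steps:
v = -84 (v = -7*12 = -84)
(2*(1 - 1*2))*(-2*(-4) - 5) + (65 + v) = (2*(1 - 1*2))*(-2*(-4) - 5) + (65 - 84) = (2*(1 - 2))*(8 - 5) - 19 = (2*(-1))*3 - 19 = -2*3 - 19 = -6 - 19 = -25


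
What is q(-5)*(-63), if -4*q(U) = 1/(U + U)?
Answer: -63/40 ≈ -1.5750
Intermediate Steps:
q(U) = -1/(8*U) (q(U) = -1/(4*(U + U)) = -1/(2*U)/4 = -1/(8*U))
q(-5)*(-63) = -⅛/(-5)*(-63) = -⅛*(-⅕)*(-63) = (1/40)*(-63) = -63/40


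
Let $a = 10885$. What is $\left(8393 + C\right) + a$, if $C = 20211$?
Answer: $39489$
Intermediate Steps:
$\left(8393 + C\right) + a = \left(8393 + 20211\right) + 10885 = 28604 + 10885 = 39489$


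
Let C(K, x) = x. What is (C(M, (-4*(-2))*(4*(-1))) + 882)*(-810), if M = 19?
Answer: -688500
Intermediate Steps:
(C(M, (-4*(-2))*(4*(-1))) + 882)*(-810) = ((-4*(-2))*(4*(-1)) + 882)*(-810) = (8*(-4) + 882)*(-810) = (-32 + 882)*(-810) = 850*(-810) = -688500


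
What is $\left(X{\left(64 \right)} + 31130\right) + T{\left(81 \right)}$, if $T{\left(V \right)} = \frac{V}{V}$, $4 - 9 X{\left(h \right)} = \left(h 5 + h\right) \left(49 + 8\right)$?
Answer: $\frac{258295}{9} \approx 28699.0$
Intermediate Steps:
$X{\left(h \right)} = \frac{4}{9} - 38 h$ ($X{\left(h \right)} = \frac{4}{9} - \frac{\left(h 5 + h\right) \left(49 + 8\right)}{9} = \frac{4}{9} - \frac{\left(5 h + h\right) 57}{9} = \frac{4}{9} - \frac{6 h 57}{9} = \frac{4}{9} - \frac{342 h}{9} = \frac{4}{9} - 38 h$)
$T{\left(V \right)} = 1$
$\left(X{\left(64 \right)} + 31130\right) + T{\left(81 \right)} = \left(\left(\frac{4}{9} - 2432\right) + 31130\right) + 1 = \left(- \frac{21884}{9} + 31130\right) + 1 = \frac{258286}{9} + 1 = \frac{258295}{9}$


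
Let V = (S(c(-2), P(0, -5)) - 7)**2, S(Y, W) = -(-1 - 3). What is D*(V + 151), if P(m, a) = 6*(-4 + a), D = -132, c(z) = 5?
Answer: -21120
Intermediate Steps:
P(m, a) = -24 + 6*a
S(Y, W) = 4 (S(Y, W) = -1*(-4) = 4)
V = 9 (V = (4 - 7)**2 = (-3)**2 = 9)
D*(V + 151) = -132*(9 + 151) = -132*160 = -21120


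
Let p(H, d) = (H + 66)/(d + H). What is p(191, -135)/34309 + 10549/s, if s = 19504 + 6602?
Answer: 10137272569/25078781112 ≈ 0.40422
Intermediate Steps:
s = 26106
p(H, d) = (66 + H)/(H + d)
p(191, -135)/34309 + 10549/s = ((66 + 191)/(191 - 135))/34309 + 10549/26106 = (257/56)*(1/34309) + 10549*(1/26106) = ((1/56)*257)*(1/34309) + 10549/26106 = (257/56)*(1/34309) + 10549/26106 = 257/1921304 + 10549/26106 = 10137272569/25078781112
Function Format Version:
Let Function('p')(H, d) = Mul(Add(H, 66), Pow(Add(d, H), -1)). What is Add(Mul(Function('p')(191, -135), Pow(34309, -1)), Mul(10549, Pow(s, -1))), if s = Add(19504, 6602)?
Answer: Rational(10137272569, 25078781112) ≈ 0.40422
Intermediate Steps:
s = 26106
Function('p')(H, d) = Mul(Pow(Add(H, d), -1), Add(66, H)) (Function('p')(H, d) = Mul(Add(66, H), Pow(Add(H, d), -1)) = Mul(Pow(Add(H, d), -1), Add(66, H)))
Add(Mul(Function('p')(191, -135), Pow(34309, -1)), Mul(10549, Pow(s, -1))) = Add(Mul(Mul(Pow(Add(191, -135), -1), Add(66, 191)), Pow(34309, -1)), Mul(10549, Pow(26106, -1))) = Add(Mul(Mul(Pow(56, -1), 257), Rational(1, 34309)), Mul(10549, Rational(1, 26106))) = Add(Mul(Mul(Rational(1, 56), 257), Rational(1, 34309)), Rational(10549, 26106)) = Add(Mul(Rational(257, 56), Rational(1, 34309)), Rational(10549, 26106)) = Add(Rational(257, 1921304), Rational(10549, 26106)) = Rational(10137272569, 25078781112)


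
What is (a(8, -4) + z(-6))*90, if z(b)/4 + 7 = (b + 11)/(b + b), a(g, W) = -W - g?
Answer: -3030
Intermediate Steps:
z(b) = -28 + 2*(11 + b)/b (z(b) = -28 + 4*((b + 11)/(b + b)) = -28 + 4*((11 + b)/((2*b))) = -28 + 4*((11 + b)*(1/(2*b))) = -28 + 4*((11 + b)/(2*b)) = -28 + 2*(11 + b)/b)
(a(8, -4) + z(-6))*90 = ((-1*(-4) - 1*8) + (-26 + 22/(-6)))*90 = ((4 - 8) + (-26 + 22*(-⅙)))*90 = (-4 + (-26 - 11/3))*90 = (-4 - 89/3)*90 = -101/3*90 = -3030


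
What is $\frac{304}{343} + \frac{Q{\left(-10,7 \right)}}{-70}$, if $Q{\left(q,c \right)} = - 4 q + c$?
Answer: $\frac{737}{3430} \approx 0.21487$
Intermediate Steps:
$Q{\left(q,c \right)} = c - 4 q$
$\frac{304}{343} + \frac{Q{\left(-10,7 \right)}}{-70} = \frac{304}{343} + \frac{7 - -40}{-70} = 304 \cdot \frac{1}{343} + \left(7 + 40\right) \left(- \frac{1}{70}\right) = \frac{304}{343} + 47 \left(- \frac{1}{70}\right) = \frac{304}{343} - \frac{47}{70} = \frac{737}{3430}$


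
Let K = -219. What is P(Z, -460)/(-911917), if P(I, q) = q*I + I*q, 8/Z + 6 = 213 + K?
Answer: -1840/2735751 ≈ -0.00067258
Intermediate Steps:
Z = -⅔ (Z = 8/(-6 + (213 - 219)) = 8/(-6 - 6) = 8/(-12) = 8*(-1/12) = -⅔ ≈ -0.66667)
P(I, q) = 2*I*q (P(I, q) = I*q + I*q = 2*I*q)
P(Z, -460)/(-911917) = (2*(-⅔)*(-460))/(-911917) = (1840/3)*(-1/911917) = -1840/2735751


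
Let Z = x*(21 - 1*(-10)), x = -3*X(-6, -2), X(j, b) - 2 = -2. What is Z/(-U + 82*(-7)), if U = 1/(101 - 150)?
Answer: 0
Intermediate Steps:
X(j, b) = 0 (X(j, b) = 2 - 2 = 0)
U = -1/49 (U = 1/(-49) = -1/49 ≈ -0.020408)
x = 0 (x = -3*0 = 0)
Z = 0 (Z = 0*(21 - 1*(-10)) = 0*(21 + 10) = 0*31 = 0)
Z/(-U + 82*(-7)) = 0/(-1*(-1/49) + 82*(-7)) = 0/(1/49 - 574) = 0/(-28125/49) = 0*(-49/28125) = 0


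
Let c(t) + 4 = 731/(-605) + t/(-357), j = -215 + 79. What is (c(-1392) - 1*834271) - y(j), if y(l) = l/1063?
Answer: -63847421501002/76530685 ≈ -8.3427e+5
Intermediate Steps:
j = -136
y(l) = l/1063 (y(l) = l*(1/1063) = l/1063)
c(t) = -3151/605 - t/357 (c(t) = -4 + (731/(-605) + t/(-357)) = -4 + (731*(-1/605) + t*(-1/357)) = -4 + (-731/605 - t/357) = -3151/605 - t/357)
(c(-1392) - 1*834271) - y(j) = ((-3151/605 - 1/357*(-1392)) - 1*834271) - (-136)/1063 = ((-3151/605 + 464/119) - 834271) - 1*(-136/1063) = (-94249/71995 - 834271) + 136/1063 = -60063434894/71995 + 136/1063 = -63847421501002/76530685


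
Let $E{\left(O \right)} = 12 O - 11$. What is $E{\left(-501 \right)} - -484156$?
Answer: $478133$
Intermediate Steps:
$E{\left(O \right)} = -11 + 12 O$
$E{\left(-501 \right)} - -484156 = \left(-11 + 12 \left(-501\right)\right) - -484156 = \left(-11 - 6012\right) + 484156 = -6023 + 484156 = 478133$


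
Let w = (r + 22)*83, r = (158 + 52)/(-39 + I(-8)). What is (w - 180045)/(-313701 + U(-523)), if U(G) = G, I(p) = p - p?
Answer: 2322657/4084912 ≈ 0.56859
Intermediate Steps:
I(p) = 0
r = -70/13 (r = (158 + 52)/(-39 + 0) = 210/(-39) = 210*(-1/39) = -70/13 ≈ -5.3846)
w = 17928/13 (w = (-70/13 + 22)*83 = (216/13)*83 = 17928/13 ≈ 1379.1)
(w - 180045)/(-313701 + U(-523)) = (17928/13 - 180045)/(-313701 - 523) = -2322657/13/(-314224) = -2322657/13*(-1/314224) = 2322657/4084912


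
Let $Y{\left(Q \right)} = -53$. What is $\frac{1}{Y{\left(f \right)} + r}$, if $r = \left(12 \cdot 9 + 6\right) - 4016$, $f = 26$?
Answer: $- \frac{1}{3955} \approx -0.00025284$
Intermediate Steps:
$r = -3902$ ($r = \left(108 + 6\right) - 4016 = 114 - 4016 = -3902$)
$\frac{1}{Y{\left(f \right)} + r} = \frac{1}{-53 - 3902} = \frac{1}{-3955} = - \frac{1}{3955}$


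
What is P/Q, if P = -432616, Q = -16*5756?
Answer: 54077/11512 ≈ 4.6974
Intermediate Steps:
Q = -92096
P/Q = -432616/(-92096) = -432616*(-1/92096) = 54077/11512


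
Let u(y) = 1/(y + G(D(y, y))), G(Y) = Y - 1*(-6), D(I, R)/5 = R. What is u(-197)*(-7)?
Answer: 1/168 ≈ 0.0059524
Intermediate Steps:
D(I, R) = 5*R
G(Y) = 6 + Y (G(Y) = Y + 6 = 6 + Y)
u(y) = 1/(6 + 6*y) (u(y) = 1/(y + (6 + 5*y)) = 1/(6 + 6*y))
u(-197)*(-7) = (1/(6*(1 - 197)))*(-7) = ((1/6)/(-196))*(-7) = ((1/6)*(-1/196))*(-7) = -1/1176*(-7) = 1/168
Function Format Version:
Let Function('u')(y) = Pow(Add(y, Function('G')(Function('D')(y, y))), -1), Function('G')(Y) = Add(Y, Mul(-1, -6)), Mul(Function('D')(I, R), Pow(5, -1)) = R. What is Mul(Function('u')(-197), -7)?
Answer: Rational(1, 168) ≈ 0.0059524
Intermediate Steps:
Function('D')(I, R) = Mul(5, R)
Function('G')(Y) = Add(6, Y) (Function('G')(Y) = Add(Y, 6) = Add(6, Y))
Function('u')(y) = Pow(Add(6, Mul(6, y)), -1) (Function('u')(y) = Pow(Add(y, Add(6, Mul(5, y))), -1) = Pow(Add(6, Mul(6, y)), -1))
Mul(Function('u')(-197), -7) = Mul(Mul(Rational(1, 6), Pow(Add(1, -197), -1)), -7) = Mul(Mul(Rational(1, 6), Pow(-196, -1)), -7) = Mul(Mul(Rational(1, 6), Rational(-1, 196)), -7) = Mul(Rational(-1, 1176), -7) = Rational(1, 168)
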